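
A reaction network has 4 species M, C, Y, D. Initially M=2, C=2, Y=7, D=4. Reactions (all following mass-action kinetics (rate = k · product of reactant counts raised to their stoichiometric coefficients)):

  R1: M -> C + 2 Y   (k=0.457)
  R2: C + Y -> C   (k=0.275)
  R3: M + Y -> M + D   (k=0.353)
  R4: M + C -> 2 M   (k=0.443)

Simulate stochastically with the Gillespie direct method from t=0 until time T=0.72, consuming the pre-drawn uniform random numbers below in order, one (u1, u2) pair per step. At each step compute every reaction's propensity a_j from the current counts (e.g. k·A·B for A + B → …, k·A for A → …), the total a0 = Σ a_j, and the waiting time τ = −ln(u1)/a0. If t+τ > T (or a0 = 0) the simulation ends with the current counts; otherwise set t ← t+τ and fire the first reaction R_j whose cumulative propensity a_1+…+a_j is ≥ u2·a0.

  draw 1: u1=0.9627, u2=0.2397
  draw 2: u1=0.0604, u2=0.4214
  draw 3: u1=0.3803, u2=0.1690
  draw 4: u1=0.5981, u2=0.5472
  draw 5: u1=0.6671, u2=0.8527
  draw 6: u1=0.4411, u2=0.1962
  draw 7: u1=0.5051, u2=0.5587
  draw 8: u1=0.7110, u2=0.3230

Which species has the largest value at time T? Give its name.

Dominant species at T: D

t=0.000: M=2 C=2 Y=7 D=4
Draw 1: a1=0.914, a2=3.850, a3=4.942, a4=1.772, a0=11.478; τ=−ln(0.9627)/11.478=0.003 → t=0.003; u2·a0=0.2397·11.478=2.751; a1=0.914 < 2.751 ≤ a1+a2=4.764 → R2 fires; M=2 C=2 Y=6 D=4
Draw 2: a1=0.914, a2=3.300, a3=4.236, a4=1.772, a0=10.222; τ=−ln(0.0604)/10.222=0.275 → t=0.278; u2·a0=0.4214·10.222=4.308; a1+a2=4.214 < 4.308 ≤ a1+…+a3=8.450 → R3 fires; M=2 C=2 Y=5 D=5
Draw 3: a1=0.914, a2=2.750, a3=3.530, a4=1.772, a0=8.966; τ=−ln(0.3803)/8.966=0.108 → t=0.386; u2·a0=0.1690·8.966=1.515; a1=0.914 < 1.515 ≤ a1+a2=3.664 → R2 fires; M=2 C=2 Y=4 D=5
Draw 4: a1=0.914, a2=2.200, a3=2.824, a4=1.772, a0=7.710; τ=−ln(0.5981)/7.710=0.067 → t=0.452; u2·a0=0.5472·7.710=4.219; a1+a2=3.114 < 4.219 ≤ a1+…+a3=5.938 → R3 fires; M=2 C=2 Y=3 D=6
Draw 5: a1=0.914, a2=1.650, a3=2.118, a4=1.772, a0=6.454; τ=−ln(0.6671)/6.454=0.063 → t=0.515; u2·a0=0.8527·6.454=5.503; a1+…+a3=4.682 < 5.503 ≤ a1+…+a4=6.454 → R4 fires; M=3 C=1 Y=3 D=6
Draw 6: a1=1.371, a2=0.825, a3=3.177, a4=1.329, a0=6.702; τ=−ln(0.4411)/6.702=0.122 → t=0.637; u2·a0=0.1962·6.702=1.315 ≤ a1=1.371 → R1 fires; M=2 C=2 Y=5 D=6
Draw 7: a1=0.914, a2=2.750, a3=3.530, a4=1.772, a0=8.966; τ=−ln(0.5051)/8.966=0.076 → t=0.713; u2·a0=0.5587·8.966=5.009; a1+a2=3.664 < 5.009 ≤ a1+…+a3=7.194 → R3 fires; M=2 C=2 Y=4 D=7
Draw 8: a1=0.914, a2=2.200, a3=2.824, a4=1.772, a0=7.710; τ=−ln(0.7110)/7.710=0.044 → t=0.758 > T=0.72: stop.
At T=0.72: M=2 C=2 Y=4 D=7; the largest is D.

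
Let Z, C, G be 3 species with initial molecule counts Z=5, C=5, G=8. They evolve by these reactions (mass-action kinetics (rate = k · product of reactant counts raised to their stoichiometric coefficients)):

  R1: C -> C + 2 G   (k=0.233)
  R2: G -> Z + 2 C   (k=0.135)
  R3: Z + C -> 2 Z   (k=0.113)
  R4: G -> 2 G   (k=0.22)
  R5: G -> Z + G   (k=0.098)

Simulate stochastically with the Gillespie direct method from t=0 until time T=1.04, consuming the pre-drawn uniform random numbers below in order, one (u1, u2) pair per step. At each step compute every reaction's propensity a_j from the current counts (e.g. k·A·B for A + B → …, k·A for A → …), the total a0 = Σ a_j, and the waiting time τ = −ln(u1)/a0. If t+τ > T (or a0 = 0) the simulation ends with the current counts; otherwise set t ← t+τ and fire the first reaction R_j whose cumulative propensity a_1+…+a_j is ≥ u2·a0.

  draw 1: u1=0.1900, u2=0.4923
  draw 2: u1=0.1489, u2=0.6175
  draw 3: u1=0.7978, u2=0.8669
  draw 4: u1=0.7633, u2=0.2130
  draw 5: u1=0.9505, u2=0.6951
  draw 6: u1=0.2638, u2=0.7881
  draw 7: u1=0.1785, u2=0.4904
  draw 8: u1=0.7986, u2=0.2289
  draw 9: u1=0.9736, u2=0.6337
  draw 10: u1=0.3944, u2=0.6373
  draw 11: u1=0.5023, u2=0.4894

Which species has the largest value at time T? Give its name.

Dominant species at T: Z

t=0.000: Z=5 C=5 G=8
Draw 1: a1=1.165, a2=1.080, a3=2.825, a4=1.760, a5=0.784, a0=7.614; τ=−ln(0.1900)/7.614=0.218 → t=0.218; u2·a0=0.4923·7.614=3.748; a1+a2=2.245 < 3.748 ≤ a1+…+a3=5.070 → R3 fires; Z=6 C=4 G=8
Draw 2: a1=0.932, a2=1.080, a3=2.712, a4=1.760, a5=0.784, a0=7.268; τ=−ln(0.1489)/7.268=0.262 → t=0.480; u2·a0=0.6175·7.268=4.488; a1+a2=2.012 < 4.488 ≤ a1+…+a3=4.724 → R3 fires; Z=7 C=3 G=8
Draw 3: a1=0.699, a2=1.080, a3=2.373, a4=1.760, a5=0.784, a0=6.696; τ=−ln(0.7978)/6.696=0.034 → t=0.514; u2·a0=0.8669·6.696=5.805; a1+…+a3=4.152 < 5.805 ≤ a1+…+a4=5.912 → R4 fires; Z=7 C=3 G=9
Draw 4: a1=0.699, a2=1.215, a3=2.373, a4=1.980, a5=0.882, a0=7.149; τ=−ln(0.7633)/7.149=0.038 → t=0.552; u2·a0=0.2130·7.149=1.523; a1=0.699 < 1.523 ≤ a1+a2=1.914 → R2 fires; Z=8 C=5 G=8
Draw 5: a1=1.165, a2=1.080, a3=4.520, a4=1.760, a5=0.784, a0=9.309; τ=−ln(0.9505)/9.309=0.005 → t=0.557; u2·a0=0.6951·9.309=6.471; a1+a2=2.245 < 6.471 ≤ a1+…+a3=6.765 → R3 fires; Z=9 C=4 G=8
Draw 6: a1=0.932, a2=1.080, a3=4.068, a4=1.760, a5=0.784, a0=8.624; τ=−ln(0.2638)/8.624=0.155 → t=0.712; u2·a0=0.7881·8.624=6.797; a1+…+a3=6.080 < 6.797 ≤ a1+…+a4=7.840 → R4 fires; Z=9 C=4 G=9
Draw 7: a1=0.932, a2=1.215, a3=4.068, a4=1.980, a5=0.882, a0=9.077; τ=−ln(0.1785)/9.077=0.190 → t=0.901; u2·a0=0.4904·9.077=4.451; a1+a2=2.147 < 4.451 ≤ a1+…+a3=6.215 → R3 fires; Z=10 C=3 G=9
Draw 8: a1=0.699, a2=1.215, a3=3.390, a4=1.980, a5=0.882, a0=8.166; τ=−ln(0.7986)/8.166=0.028 → t=0.929; u2·a0=0.2289·8.166=1.869; a1=0.699 < 1.869 ≤ a1+a2=1.914 → R2 fires; Z=11 C=5 G=8
Draw 9: a1=1.165, a2=1.080, a3=6.215, a4=1.760, a5=0.784, a0=11.004; τ=−ln(0.9736)/11.004=0.002 → t=0.931; u2·a0=0.6337·11.004=6.973; a1+a2=2.245 < 6.973 ≤ a1+…+a3=8.460 → R3 fires; Z=12 C=4 G=8
Draw 10: a1=0.932, a2=1.080, a3=5.424, a4=1.760, a5=0.784, a0=9.980; τ=−ln(0.3944)/9.980=0.093 → t=1.025; u2·a0=0.6373·9.980=6.360; a1+a2=2.012 < 6.360 ≤ a1+…+a3=7.436 → R3 fires; Z=13 C=3 G=8
Draw 11: a1=0.699, a2=1.080, a3=4.407, a4=1.760, a5=0.784, a0=8.730; τ=−ln(0.5023)/8.730=0.079 → t=1.104 > T=1.04: stop.
At T=1.04: Z=13 C=3 G=8; the largest is Z.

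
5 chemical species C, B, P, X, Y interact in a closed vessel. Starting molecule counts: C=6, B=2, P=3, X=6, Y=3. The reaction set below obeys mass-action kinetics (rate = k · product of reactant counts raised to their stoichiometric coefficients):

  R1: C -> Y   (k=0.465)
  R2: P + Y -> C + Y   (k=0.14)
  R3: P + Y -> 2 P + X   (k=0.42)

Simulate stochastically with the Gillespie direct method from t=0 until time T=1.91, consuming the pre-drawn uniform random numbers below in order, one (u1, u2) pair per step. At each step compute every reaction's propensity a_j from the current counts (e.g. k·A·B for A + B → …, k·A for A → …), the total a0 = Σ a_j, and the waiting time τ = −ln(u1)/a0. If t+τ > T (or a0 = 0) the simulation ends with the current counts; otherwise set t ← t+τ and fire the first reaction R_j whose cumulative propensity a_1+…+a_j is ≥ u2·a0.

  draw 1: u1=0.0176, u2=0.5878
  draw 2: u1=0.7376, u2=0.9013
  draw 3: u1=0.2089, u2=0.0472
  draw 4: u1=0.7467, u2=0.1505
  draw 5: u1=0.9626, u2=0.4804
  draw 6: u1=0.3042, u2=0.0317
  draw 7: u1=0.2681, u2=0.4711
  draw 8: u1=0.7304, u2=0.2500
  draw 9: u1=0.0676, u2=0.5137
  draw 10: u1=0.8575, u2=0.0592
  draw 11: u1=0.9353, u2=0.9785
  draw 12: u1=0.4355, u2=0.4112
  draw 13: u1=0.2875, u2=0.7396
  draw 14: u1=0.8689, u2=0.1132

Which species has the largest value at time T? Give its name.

Dominant species at T: X

t=0.000: C=6 B=2 P=3 X=6 Y=3
Draw 1: a1=2.790, a2=1.260, a3=3.780, a0=7.830; τ=−ln(0.0176)/7.830=0.516 → t=0.516; u2·a0=0.5878·7.830=4.602; a1+a2=4.050 < 4.602 ≤ a1+…+a3=7.830 → R3 fires; C=6 B=2 P=4 X=7 Y=2
Draw 2: a1=2.790, a2=1.120, a3=3.360, a0=7.270; τ=−ln(0.7376)/7.270=0.042 → t=0.558; u2·a0=0.9013·7.270=6.552; a1+a2=3.910 < 6.552 ≤ a1+…+a3=7.270 → R3 fires; C=6 B=2 P=5 X=8 Y=1
Draw 3: a1=2.790, a2=0.700, a3=2.100, a0=5.590; τ=−ln(0.2089)/5.590=0.280 → t=0.838; u2·a0=0.0472·5.590=0.264 ≤ a1=2.790 → R1 fires; C=5 B=2 P=5 X=8 Y=2
Draw 4: a1=2.325, a2=1.400, a3=4.200, a0=7.925; τ=−ln(0.7467)/7.925=0.037 → t=0.875; u2·a0=0.1505·7.925=1.193 ≤ a1=2.325 → R1 fires; C=4 B=2 P=5 X=8 Y=3
Draw 5: a1=1.860, a2=2.100, a3=6.300, a0=10.260; τ=−ln(0.9626)/10.260=0.004 → t=0.879; u2·a0=0.4804·10.260=4.929; a1+a2=3.960 < 4.929 ≤ a1+…+a3=10.260 → R3 fires; C=4 B=2 P=6 X=9 Y=2
Draw 6: a1=1.860, a2=1.680, a3=5.040, a0=8.580; τ=−ln(0.3042)/8.580=0.139 → t=1.017; u2·a0=0.0317·8.580=0.272 ≤ a1=1.860 → R1 fires; C=3 B=2 P=6 X=9 Y=3
Draw 7: a1=1.395, a2=2.520, a3=7.560, a0=11.475; τ=−ln(0.2681)/11.475=0.115 → t=1.132; u2·a0=0.4711·11.475=5.406; a1+a2=3.915 < 5.406 ≤ a1+…+a3=11.475 → R3 fires; C=3 B=2 P=7 X=10 Y=2
Draw 8: a1=1.395, a2=1.960, a3=5.880, a0=9.235; τ=−ln(0.7304)/9.235=0.034 → t=1.166; u2·a0=0.2500·9.235=2.309; a1=1.395 < 2.309 ≤ a1+a2=3.355 → R2 fires; C=4 B=2 P=6 X=10 Y=2
Draw 9: a1=1.860, a2=1.680, a3=5.040, a0=8.580; τ=−ln(0.0676)/8.580=0.314 → t=1.480; u2·a0=0.5137·8.580=4.408; a1+a2=3.540 < 4.408 ≤ a1+…+a3=8.580 → R3 fires; C=4 B=2 P=7 X=11 Y=1
Draw 10: a1=1.860, a2=0.980, a3=2.940, a0=5.780; τ=−ln(0.8575)/5.780=0.027 → t=1.507; u2·a0=0.0592·5.780=0.342 ≤ a1=1.860 → R1 fires; C=3 B=2 P=7 X=11 Y=2
Draw 11: a1=1.395, a2=1.960, a3=5.880, a0=9.235; τ=−ln(0.9353)/9.235=0.007 → t=1.514; u2·a0=0.9785·9.235=9.036; a1+a2=3.355 < 9.036 ≤ a1+…+a3=9.235 → R3 fires; C=3 B=2 P=8 X=12 Y=1
Draw 12: a1=1.395, a2=1.120, a3=3.360, a0=5.875; τ=−ln(0.4355)/5.875=0.141 → t=1.655; u2·a0=0.4112·5.875=2.416; a1=1.395 < 2.416 ≤ a1+a2=2.515 → R2 fires; C=4 B=2 P=7 X=12 Y=1
Draw 13: a1=1.860, a2=0.980, a3=2.940, a0=5.780; τ=−ln(0.2875)/5.780=0.216 → t=1.871; u2·a0=0.7396·5.780=4.275; a1+a2=2.840 < 4.275 ≤ a1+…+a3=5.780 → R3 fires; C=4 B=2 P=8 X=13 Y=0
Draw 14: a1=1.860, a2=0.000, a3=0.000, a0=1.860; τ=−ln(0.8689)/1.860=0.076 → t=1.946 > T=1.91: stop.
At T=1.91: C=4 B=2 P=8 X=13 Y=0; the largest is X.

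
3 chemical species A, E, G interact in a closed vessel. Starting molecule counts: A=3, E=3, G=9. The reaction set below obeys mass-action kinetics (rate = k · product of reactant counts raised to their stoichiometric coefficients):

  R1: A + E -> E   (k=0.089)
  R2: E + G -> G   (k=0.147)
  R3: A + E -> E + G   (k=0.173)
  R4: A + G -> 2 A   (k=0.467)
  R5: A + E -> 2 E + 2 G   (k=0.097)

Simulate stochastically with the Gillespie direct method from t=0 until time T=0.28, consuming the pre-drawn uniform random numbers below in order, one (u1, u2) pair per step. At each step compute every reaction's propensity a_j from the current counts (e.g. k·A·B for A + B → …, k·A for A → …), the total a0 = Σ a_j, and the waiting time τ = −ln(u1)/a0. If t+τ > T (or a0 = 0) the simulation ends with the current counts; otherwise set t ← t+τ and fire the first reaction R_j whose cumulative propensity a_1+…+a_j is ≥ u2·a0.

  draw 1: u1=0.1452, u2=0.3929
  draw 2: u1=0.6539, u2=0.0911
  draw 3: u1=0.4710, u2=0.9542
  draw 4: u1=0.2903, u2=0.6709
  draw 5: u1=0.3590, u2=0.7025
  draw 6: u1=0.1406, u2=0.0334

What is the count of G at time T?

G at T = 5

t=0.000: A=3 E=3 G=9
Draw 1: a1=0.801, a2=3.969, a3=1.557, a4=12.609, a5=0.873, a0=19.809; τ=−ln(0.1452)/19.809=0.097 → t=0.097; u2·a0=0.3929·19.809=7.783; a1+…+a3=6.327 < 7.783 ≤ a1+…+a4=18.936 → R4 fires; A=4 E=3 G=8
Draw 2: a1=1.068, a2=3.528, a3=2.076, a4=14.944, a5=1.164, a0=22.780; τ=−ln(0.6539)/22.780=0.019 → t=0.116; u2·a0=0.0911·22.780=2.075; a1=1.068 < 2.075 ≤ a1+a2=4.596 → R2 fires; A=4 E=2 G=8
Draw 3: a1=0.712, a2=2.352, a3=1.384, a4=14.944, a5=0.776, a0=20.168; τ=−ln(0.4710)/20.168=0.037 → t=0.153; u2·a0=0.9542·20.168=19.244; a1+…+a3=4.448 < 19.244 ≤ a1+…+a4=19.392 → R4 fires; A=5 E=2 G=7
Draw 4: a1=0.890, a2=2.058, a3=1.730, a4=16.345, a5=0.970, a0=21.993; τ=−ln(0.2903)/21.993=0.056 → t=0.210; u2·a0=0.6709·21.993=14.755; a1+…+a3=4.678 < 14.755 ≤ a1+…+a4=21.023 → R4 fires; A=6 E=2 G=6
Draw 5: a1=1.068, a2=1.764, a3=2.076, a4=16.812, a5=1.164, a0=22.884; τ=−ln(0.3590)/22.884=0.045 → t=0.254; u2·a0=0.7025·22.884=16.076; a1+…+a3=4.908 < 16.076 ≤ a1+…+a4=21.720 → R4 fires; A=7 E=2 G=5
Draw 6: a1=1.246, a2=1.470, a3=2.422, a4=16.345, a5=1.358, a0=22.841; τ=−ln(0.1406)/22.841=0.086 → t=0.340 > T=0.28: stop.
Read off G at T=0.28: 5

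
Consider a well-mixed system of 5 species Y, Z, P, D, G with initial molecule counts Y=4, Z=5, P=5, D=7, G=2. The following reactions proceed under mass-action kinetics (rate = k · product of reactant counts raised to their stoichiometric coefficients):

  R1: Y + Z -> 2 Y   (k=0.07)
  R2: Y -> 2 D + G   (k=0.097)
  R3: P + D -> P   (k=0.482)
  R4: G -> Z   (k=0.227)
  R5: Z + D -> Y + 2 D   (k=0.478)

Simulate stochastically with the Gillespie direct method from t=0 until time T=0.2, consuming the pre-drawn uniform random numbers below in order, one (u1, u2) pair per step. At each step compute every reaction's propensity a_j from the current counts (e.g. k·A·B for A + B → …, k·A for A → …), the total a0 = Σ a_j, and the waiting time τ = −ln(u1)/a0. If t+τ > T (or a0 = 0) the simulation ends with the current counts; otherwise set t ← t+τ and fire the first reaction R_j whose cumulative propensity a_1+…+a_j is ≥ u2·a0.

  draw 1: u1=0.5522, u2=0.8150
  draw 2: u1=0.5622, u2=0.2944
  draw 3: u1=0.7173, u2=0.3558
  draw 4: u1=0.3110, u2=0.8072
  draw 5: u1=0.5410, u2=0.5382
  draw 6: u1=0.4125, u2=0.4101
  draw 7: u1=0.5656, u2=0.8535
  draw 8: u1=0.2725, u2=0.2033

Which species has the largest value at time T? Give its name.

Dominant species at T: Y

t=0.000: Y=4 Z=5 P=5 D=7 G=2
Draw 1: a1=1.400, a2=0.388, a3=16.870, a4=0.454, a5=16.730, a0=35.842; τ=−ln(0.5522)/35.842=0.017 → t=0.017; u2·a0=0.8150·35.842=29.211; a1+…+a4=19.112 < 29.211 ≤ a1+…+a5=35.842 → R5 fires; Y=5 Z=4 P=5 D=8 G=2
Draw 2: a1=1.400, a2=0.485, a3=19.280, a4=0.454, a5=15.296, a0=36.915; τ=−ln(0.5622)/36.915=0.016 → t=0.032; u2·a0=0.2944·36.915=10.868; a1+a2=1.885 < 10.868 ≤ a1+…+a3=21.165 → R3 fires; Y=5 Z=4 P=5 D=7 G=2
Draw 3: a1=1.400, a2=0.485, a3=16.870, a4=0.454, a5=13.384, a0=32.593; τ=−ln(0.7173)/32.593=0.010 → t=0.042; u2·a0=0.3558·32.593=11.597; a1+a2=1.885 < 11.597 ≤ a1+…+a3=18.755 → R3 fires; Y=5 Z=4 P=5 D=6 G=2
Draw 4: a1=1.400, a2=0.485, a3=14.460, a4=0.454, a5=11.472, a0=28.271; τ=−ln(0.3110)/28.271=0.041 → t=0.084; u2·a0=0.8072·28.271=22.820; a1+…+a4=16.799 < 22.820 ≤ a1+…+a5=28.271 → R5 fires; Y=6 Z=3 P=5 D=7 G=2
Draw 5: a1=1.260, a2=0.582, a3=16.870, a4=0.454, a5=10.038, a0=29.204; τ=−ln(0.5410)/29.204=0.021 → t=0.105; u2·a0=0.5382·29.204=15.718; a1+a2=1.842 < 15.718 ≤ a1+…+a3=18.712 → R3 fires; Y=6 Z=3 P=5 D=6 G=2
Draw 6: a1=1.260, a2=0.582, a3=14.460, a4=0.454, a5=8.604, a0=25.360; τ=−ln(0.4125)/25.360=0.035 → t=0.140; u2·a0=0.4101·25.360=10.400; a1+a2=1.842 < 10.400 ≤ a1+…+a3=16.302 → R3 fires; Y=6 Z=3 P=5 D=5 G=2
Draw 7: a1=1.260, a2=0.582, a3=12.050, a4=0.454, a5=7.170, a0=21.516; τ=−ln(0.5656)/21.516=0.026 → t=0.166; u2·a0=0.8535·21.516=18.364; a1+…+a4=14.346 < 18.364 ≤ a1+…+a5=21.516 → R5 fires; Y=7 Z=2 P=5 D=6 G=2
Draw 8: a1=0.980, a2=0.679, a3=14.460, a4=0.454, a5=5.736, a0=22.309; τ=−ln(0.2725)/22.309=0.058 → t=0.224 > T=0.2: stop.
At T=0.2: Y=7 Z=2 P=5 D=6 G=2; the largest is Y.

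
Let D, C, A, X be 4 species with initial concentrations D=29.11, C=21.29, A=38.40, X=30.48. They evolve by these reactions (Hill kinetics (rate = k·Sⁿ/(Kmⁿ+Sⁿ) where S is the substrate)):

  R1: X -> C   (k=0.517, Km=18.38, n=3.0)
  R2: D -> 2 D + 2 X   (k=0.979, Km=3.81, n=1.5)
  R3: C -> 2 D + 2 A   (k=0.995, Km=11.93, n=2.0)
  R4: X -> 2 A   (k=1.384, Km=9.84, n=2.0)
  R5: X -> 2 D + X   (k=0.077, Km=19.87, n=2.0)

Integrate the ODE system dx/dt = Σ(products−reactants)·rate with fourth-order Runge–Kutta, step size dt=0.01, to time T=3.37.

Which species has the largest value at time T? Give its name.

Dominant species at T: A

RK4 with dt=0.01: 337 steps to T=3.37. Trajectory (selected grid times):
t=0.00: D=29.11 C=21.29 A=38.40 X=30.48
t=0.37: D=30.06 C=21.17 A=39.89 X=30.55
t=0.75: D=31.03 C=21.04 A=41.41 X=30.63
t=1.12: D=31.97 C=20.92 A=42.90 X=30.70
t=1.50: D=32.94 C=20.80 A=44.42 X=30.78
t=1.87: D=33.88 C=20.68 A=45.90 X=30.85
t=2.25: D=34.85 C=20.56 A=47.43 X=30.93
t=2.62: D=35.79 C=20.44 A=48.91 X=31.01
t=3.00: D=36.75 C=20.32 A=50.43 X=31.08
t=3.37: D=37.69 C=20.21 A=51.90 X=31.16
At T=3.37: D=37.69 C=20.21 A=51.90 X=31.16; the largest is A.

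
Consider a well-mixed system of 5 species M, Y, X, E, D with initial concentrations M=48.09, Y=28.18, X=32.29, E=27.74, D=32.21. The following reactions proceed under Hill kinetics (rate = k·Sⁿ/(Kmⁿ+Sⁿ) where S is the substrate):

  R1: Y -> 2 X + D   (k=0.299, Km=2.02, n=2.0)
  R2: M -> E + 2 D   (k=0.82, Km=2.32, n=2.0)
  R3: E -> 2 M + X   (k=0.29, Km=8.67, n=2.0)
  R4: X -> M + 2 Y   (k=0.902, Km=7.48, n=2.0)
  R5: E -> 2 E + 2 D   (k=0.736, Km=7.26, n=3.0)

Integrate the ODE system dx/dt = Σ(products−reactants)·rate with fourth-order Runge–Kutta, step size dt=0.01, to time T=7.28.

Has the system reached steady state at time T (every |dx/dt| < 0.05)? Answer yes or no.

Steady state at T: no

RK4 with dt=0.01: 728 steps to T=7.28. Trajectory (selected grid times):
t=0.00: M=48.09 Y=28.18 X=32.29 E=27.74 D=32.21
t=0.81: M=48.55 Y=29.33 X=32.29 E=28.77 D=34.95
t=1.62: M=49.01 Y=30.47 X=32.30 E=29.81 D=37.69
t=2.43: M=49.48 Y=31.62 X=32.30 E=30.84 D=40.43
t=3.24: M=49.94 Y=32.76 X=32.31 E=31.88 D=43.18
t=4.04: M=50.41 Y=33.89 X=32.32 E=32.90 D=45.89
t=4.85: M=50.88 Y=35.04 X=32.33 E=33.93 D=48.64
t=5.66: M=51.35 Y=36.19 X=32.34 E=34.96 D=51.38
t=6.47: M=51.83 Y=37.33 X=32.35 E=35.99 D=54.13
t=7.28: M=52.30 Y=38.48 X=32.36 E=37.03 D=56.88
Rates at T: R1=0.2982, R2=0.8184, R3=0.2749, R4=0.8563, R5=0.7305
dx/dt at T (Σ net stoichiometry × rate): M=+0.5877, Y=+1.4143, X=+0.0150, E=+1.2740, D=+3.3959
Largest |dx/dt| is |+3.3959| (D) ≥ 0.05 → not steady.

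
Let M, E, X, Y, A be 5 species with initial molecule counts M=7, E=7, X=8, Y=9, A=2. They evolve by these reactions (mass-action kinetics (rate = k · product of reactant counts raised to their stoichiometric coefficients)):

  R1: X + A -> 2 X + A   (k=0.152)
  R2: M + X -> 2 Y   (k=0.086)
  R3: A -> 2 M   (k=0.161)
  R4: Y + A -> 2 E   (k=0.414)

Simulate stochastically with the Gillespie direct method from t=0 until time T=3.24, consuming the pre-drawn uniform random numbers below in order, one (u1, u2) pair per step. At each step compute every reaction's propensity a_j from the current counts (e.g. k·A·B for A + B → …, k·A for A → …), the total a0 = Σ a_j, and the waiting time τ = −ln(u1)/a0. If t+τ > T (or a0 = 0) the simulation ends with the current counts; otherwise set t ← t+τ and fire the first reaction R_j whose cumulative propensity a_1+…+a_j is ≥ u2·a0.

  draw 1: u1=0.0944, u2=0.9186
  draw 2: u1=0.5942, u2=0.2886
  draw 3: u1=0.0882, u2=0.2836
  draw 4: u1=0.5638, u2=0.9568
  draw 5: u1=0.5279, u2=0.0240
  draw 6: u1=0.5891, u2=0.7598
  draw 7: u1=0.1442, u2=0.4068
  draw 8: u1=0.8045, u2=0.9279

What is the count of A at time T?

t=0.000: M=7 E=7 X=8 Y=9 A=2
Draw 1: a1=2.432, a2=4.816, a3=0.322, a4=7.452, a0=15.022; τ=−ln(0.0944)/15.022=0.157 → t=0.157; u2·a0=0.9186·15.022=13.799; a1+…+a3=7.570 < 13.799 ≤ a1+…+a4=15.022 → R4 fires; M=7 E=9 X=8 Y=8 A=1
Draw 2: a1=1.216, a2=4.816, a3=0.161, a4=3.312, a0=9.505; τ=−ln(0.5942)/9.505=0.055 → t=0.212; u2·a0=0.2886·9.505=2.743; a1=1.216 < 2.743 ≤ a1+a2=6.032 → R2 fires; M=6 E=9 X=7 Y=10 A=1
Draw 3: a1=1.064, a2=3.612, a3=0.161, a4=4.140, a0=8.977; τ=−ln(0.0882)/8.977=0.270 → t=0.482; u2·a0=0.2836·8.977=2.546; a1=1.064 < 2.546 ≤ a1+a2=4.676 → R2 fires; M=5 E=9 X=6 Y=12 A=1
Draw 4: a1=0.912, a2=2.580, a3=0.161, a4=4.968, a0=8.621; τ=−ln(0.5638)/8.621=0.066 → t=0.549; u2·a0=0.9568·8.621=8.249; a1+…+a3=3.653 < 8.249 ≤ a1+…+a4=8.621 → R4 fires; M=5 E=11 X=6 Y=11 A=0
Draw 5: a1=0.000, a2=2.580, a3=0.000, a4=0.000, a0=2.580; τ=−ln(0.5279)/2.580=0.248 → t=0.796; u2·a0=0.0240·2.580=0.062; a1=0.000 < 0.062 ≤ a1+a2=2.580 → R2 fires; M=4 E=11 X=5 Y=13 A=0
Draw 6: a1=0.000, a2=1.720, a3=0.000, a4=0.000, a0=1.720; τ=−ln(0.5891)/1.720=0.308 → t=1.104; u2·a0=0.7598·1.720=1.307; a1=0.000 < 1.307 ≤ a1+a2=1.720 → R2 fires; M=3 E=11 X=4 Y=15 A=0
Draw 7: a1=0.000, a2=1.032, a3=0.000, a4=0.000, a0=1.032; τ=−ln(0.1442)/1.032=1.877 → t=2.981; u2·a0=0.4068·1.032=0.420; a1=0.000 < 0.420 ≤ a1+a2=1.032 → R2 fires; M=2 E=11 X=3 Y=17 A=0
Draw 8: a1=0.000, a2=0.516, a3=0.000, a4=0.000, a0=0.516; τ=−ln(0.8045)/0.516=0.422 → t=3.402 > T=3.24: stop.
Read off A at T=3.24: 0

A at T = 0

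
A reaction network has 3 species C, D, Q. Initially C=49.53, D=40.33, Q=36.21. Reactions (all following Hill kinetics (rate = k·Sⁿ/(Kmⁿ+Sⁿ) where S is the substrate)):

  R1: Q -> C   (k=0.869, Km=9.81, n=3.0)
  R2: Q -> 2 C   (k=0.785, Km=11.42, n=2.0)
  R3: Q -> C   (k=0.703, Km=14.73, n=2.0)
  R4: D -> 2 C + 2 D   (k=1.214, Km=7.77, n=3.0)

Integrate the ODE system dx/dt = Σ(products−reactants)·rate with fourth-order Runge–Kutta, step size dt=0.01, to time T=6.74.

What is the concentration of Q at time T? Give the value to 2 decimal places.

Q at T = 22.30

RK4 with dt=0.01: 674 steps to T=6.74. Trajectory (selected grid times):
t=0.00: C=49.53 D=40.33 Q=36.21
t=0.75: C=53.49 D=41.23 Q=34.59
t=1.50: C=57.44 D=42.14 Q=32.98
t=2.25: C=61.36 D=43.04 Q=31.39
t=3.00: C=65.27 D=43.95 Q=29.81
t=3.74: C=69.09 D=44.84 Q=28.28
t=4.49: C=72.94 D=45.75 Q=26.74
t=5.24: C=76.76 D=46.65 Q=25.23
t=5.99: C=80.54 D=47.56 Q=23.75
t=6.74: C=84.27 D=48.47 Q=22.30
Read off Q at T=6.74: 22.30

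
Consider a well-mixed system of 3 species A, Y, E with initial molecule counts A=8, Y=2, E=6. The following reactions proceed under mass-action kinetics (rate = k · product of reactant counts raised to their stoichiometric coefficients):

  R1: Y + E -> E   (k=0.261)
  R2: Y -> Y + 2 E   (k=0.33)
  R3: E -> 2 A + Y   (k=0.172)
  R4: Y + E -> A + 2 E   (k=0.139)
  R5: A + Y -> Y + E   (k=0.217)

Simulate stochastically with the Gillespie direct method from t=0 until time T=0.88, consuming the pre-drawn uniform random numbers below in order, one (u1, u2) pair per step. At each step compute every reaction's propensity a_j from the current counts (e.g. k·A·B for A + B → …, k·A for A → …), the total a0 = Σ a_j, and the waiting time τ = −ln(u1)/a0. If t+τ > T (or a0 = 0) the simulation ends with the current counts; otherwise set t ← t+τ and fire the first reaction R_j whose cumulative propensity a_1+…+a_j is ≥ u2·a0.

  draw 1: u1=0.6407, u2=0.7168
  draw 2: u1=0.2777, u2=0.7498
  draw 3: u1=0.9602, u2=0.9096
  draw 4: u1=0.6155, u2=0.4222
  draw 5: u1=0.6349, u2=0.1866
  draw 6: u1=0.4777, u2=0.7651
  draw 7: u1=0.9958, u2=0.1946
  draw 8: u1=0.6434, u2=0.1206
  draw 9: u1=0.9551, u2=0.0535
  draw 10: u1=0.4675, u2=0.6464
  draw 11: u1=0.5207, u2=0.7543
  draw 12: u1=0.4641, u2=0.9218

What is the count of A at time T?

A at T = 13

t=0.000: A=8 Y=2 E=6
Draw 1: a1=3.132, a2=0.660, a3=1.032, a4=1.668, a5=3.472, a0=9.964; τ=−ln(0.6407)/9.964=0.045 → t=0.045; u2·a0=0.7168·9.964=7.142; a1+…+a4=6.492 < 7.142 ≤ a1+…+a5=9.964 → R5 fires; A=7 Y=2 E=7
Draw 2: a1=3.654, a2=0.660, a3=1.204, a4=1.946, a5=3.038, a0=10.502; τ=−ln(0.2777)/10.502=0.122 → t=0.167; u2·a0=0.7498·10.502=7.874; a1+…+a4=7.464 < 7.874 ≤ a1+…+a5=10.502 → R5 fires; A=6 Y=2 E=8
Draw 3: a1=4.176, a2=0.660, a3=1.376, a4=2.224, a5=2.604, a0=11.040; τ=−ln(0.9602)/11.040=0.004 → t=0.170; u2·a0=0.9096·11.040=10.042; a1+…+a4=8.436 < 10.042 ≤ a1+…+a5=11.040 → R5 fires; A=5 Y=2 E=9
Draw 4: a1=4.698, a2=0.660, a3=1.548, a4=2.502, a5=2.170, a0=11.578; τ=−ln(0.6155)/11.578=0.042 → t=0.212; u2·a0=0.4222·11.578=4.888; a1=4.698 < 4.888 ≤ a1+a2=5.358 → R2 fires; A=5 Y=2 E=11
Draw 5: a1=5.742, a2=0.660, a3=1.892, a4=3.058, a5=2.170, a0=13.522; τ=−ln(0.6349)/13.522=0.034 → t=0.246; u2·a0=0.1866·13.522=2.523 ≤ a1=5.742 → R1 fires; A=5 Y=1 E=11
Draw 6: a1=2.871, a2=0.330, a3=1.892, a4=1.529, a5=1.085, a0=7.707; τ=−ln(0.4777)/7.707=0.096 → t=0.342; u2·a0=0.7651·7.707=5.897; a1+…+a3=5.093 < 5.897 ≤ a1+…+a4=6.622 → R4 fires; A=6 Y=0 E=12
Draw 7: a1=0.000, a2=0.000, a3=2.064, a4=0.000, a5=0.000, a0=2.064; τ=−ln(0.9958)/2.064=0.002 → t=0.344; u2·a0=0.1946·2.064=0.402; a1+a2=0.000 < 0.402 ≤ a1+…+a3=2.064 → R3 fires; A=8 Y=1 E=11
Draw 8: a1=2.871, a2=0.330, a3=1.892, a4=1.529, a5=1.736, a0=8.358; τ=−ln(0.6434)/8.358=0.053 → t=0.397; u2·a0=0.1206·8.358=1.008 ≤ a1=2.871 → R1 fires; A=8 Y=0 E=11
Draw 9: a1=0.000, a2=0.000, a3=1.892, a4=0.000, a5=0.000, a0=1.892; τ=−ln(0.9551)/1.892=0.024 → t=0.421; u2·a0=0.0535·1.892=0.101; a1+a2=0.000 < 0.101 ≤ a1+…+a3=1.892 → R3 fires; A=10 Y=1 E=10
Draw 10: a1=2.610, a2=0.330, a3=1.720, a4=1.390, a5=2.170, a0=8.220; τ=−ln(0.4675)/8.220=0.093 → t=0.513; u2·a0=0.6464·8.220=5.313; a1+…+a3=4.660 < 5.313 ≤ a1+…+a4=6.050 → R4 fires; A=11 Y=0 E=11
Draw 11: a1=0.000, a2=0.000, a3=1.892, a4=0.000, a5=0.000, a0=1.892; τ=−ln(0.5207)/1.892=0.345 → t=0.858; u2·a0=0.7543·1.892=1.427; a1+a2=0.000 < 1.427 ≤ a1+…+a3=1.892 → R3 fires; A=13 Y=1 E=10
Draw 12: a1=2.610, a2=0.330, a3=1.720, a4=1.390, a5=2.821, a0=8.871; τ=−ln(0.4641)/8.871=0.087 → t=0.945 > T=0.88: stop.
Read off A at T=0.88: 13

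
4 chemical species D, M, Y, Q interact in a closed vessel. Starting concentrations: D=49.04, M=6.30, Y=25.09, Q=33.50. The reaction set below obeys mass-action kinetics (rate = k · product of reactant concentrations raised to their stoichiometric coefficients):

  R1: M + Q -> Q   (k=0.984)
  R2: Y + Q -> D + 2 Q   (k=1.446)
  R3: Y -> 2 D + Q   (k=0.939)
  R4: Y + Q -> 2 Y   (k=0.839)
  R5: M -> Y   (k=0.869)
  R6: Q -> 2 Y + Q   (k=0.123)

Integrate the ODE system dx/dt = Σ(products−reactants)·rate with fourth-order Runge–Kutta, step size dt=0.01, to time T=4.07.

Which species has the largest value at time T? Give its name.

Dominant species at T: D

RK4 with dt=0.01: 407 steps to T=4.07. Trajectory (selected grid times):
t=0.00: D=49.04 M=6.30 Y=25.09 Q=33.50
t=0.45: D=123.49 M=0.00 Y=0.40 Q=64.91
t=0.90: D=141.52 M=0.00 Y=0.40 Q=72.51
t=1.36: D=162.15 M=0.00 Y=0.40 Q=81.19
t=1.81: D=184.73 M=0.00 Y=0.40 Q=90.70
t=2.26: D=209.95 M=0.00 Y=0.40 Q=101.31
t=2.71: D=238.14 M=0.00 Y=0.40 Q=113.17
t=3.17: D=270.37 M=0.00 Y=0.40 Q=126.73
t=3.62: D=305.65 M=0.00 Y=0.40 Q=141.57
t=4.07: D=345.06 M=0.00 Y=0.40 Q=158.14
At T=4.07: D=345.06 M=0.00 Y=0.40 Q=158.14; the largest is D.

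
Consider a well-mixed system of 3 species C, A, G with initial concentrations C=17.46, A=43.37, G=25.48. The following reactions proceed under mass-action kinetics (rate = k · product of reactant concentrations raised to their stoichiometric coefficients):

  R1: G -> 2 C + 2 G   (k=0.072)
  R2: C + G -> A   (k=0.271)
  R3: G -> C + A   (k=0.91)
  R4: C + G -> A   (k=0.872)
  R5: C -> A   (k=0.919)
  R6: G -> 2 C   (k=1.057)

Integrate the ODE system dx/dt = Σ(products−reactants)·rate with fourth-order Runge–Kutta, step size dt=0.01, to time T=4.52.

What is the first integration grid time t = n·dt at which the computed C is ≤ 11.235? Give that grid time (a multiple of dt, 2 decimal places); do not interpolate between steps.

Threshold first reached at t = 0.03

RK4 with dt=0.01: 452 steps to T=4.52. Trajectory (selected grid times):
t=0.00: C=17.46 A=43.37 G=25.48
t=0.02: C=11.62 A=50.93 G=17.76
t=0.03: C=10.01 A=53.22 G=15.41
t=0.50: C=2.71 A=67.91 G=0.70
t=1.00: C=1.76 A=69.41 G=0.08
t=1.51: C=1.12 A=70.12 G=0.01
t=2.01: C=0.71 A=70.54 G=0.00
t=2.51: C=0.45 A=70.81 G=0.00
t=3.01: C=0.29 A=70.98 G=0.00
t=3.52: C=0.18 A=71.08 G=0.00
t=4.02: C=0.11 A=71.15 G=0.00
t=4.52: C=0.07 A=71.19 G=0.00
C(0.02)=11.622 > 11.235 but C(0.03)=10.008 ≤ 11.235, so the first grid time is t=0.03.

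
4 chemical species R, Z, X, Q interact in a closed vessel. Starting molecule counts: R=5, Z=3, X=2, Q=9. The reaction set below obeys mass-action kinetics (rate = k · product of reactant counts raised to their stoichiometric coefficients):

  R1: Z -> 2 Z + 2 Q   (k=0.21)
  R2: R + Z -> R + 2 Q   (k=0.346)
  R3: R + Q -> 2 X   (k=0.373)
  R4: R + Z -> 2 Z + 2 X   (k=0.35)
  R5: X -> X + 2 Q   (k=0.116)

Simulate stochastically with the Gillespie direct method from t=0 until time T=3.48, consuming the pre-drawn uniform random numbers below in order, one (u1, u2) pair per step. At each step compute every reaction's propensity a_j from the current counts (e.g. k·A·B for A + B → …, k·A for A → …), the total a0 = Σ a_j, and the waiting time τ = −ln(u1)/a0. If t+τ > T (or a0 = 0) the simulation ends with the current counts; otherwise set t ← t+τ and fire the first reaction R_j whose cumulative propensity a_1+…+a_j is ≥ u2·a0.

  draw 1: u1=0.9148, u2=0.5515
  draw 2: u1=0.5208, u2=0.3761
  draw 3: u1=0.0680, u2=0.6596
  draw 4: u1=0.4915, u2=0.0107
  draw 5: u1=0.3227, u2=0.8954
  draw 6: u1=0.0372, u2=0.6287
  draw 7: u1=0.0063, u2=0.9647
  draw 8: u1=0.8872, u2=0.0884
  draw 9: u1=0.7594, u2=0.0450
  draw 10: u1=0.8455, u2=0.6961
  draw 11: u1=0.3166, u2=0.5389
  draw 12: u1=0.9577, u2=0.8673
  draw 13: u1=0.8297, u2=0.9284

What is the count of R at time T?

R at T = 0

t=0.000: R=5 Z=3 X=2 Q=9
Draw 1: a1=0.630, a2=5.190, a3=16.785, a4=5.250, a5=0.232, a0=28.087; τ=−ln(0.9148)/28.087=0.003 → t=0.003; u2·a0=0.5515·28.087=15.490; a1+a2=5.820 < 15.490 ≤ a1+…+a3=22.605 → R3 fires; R=4 Z=3 X=4 Q=8
Draw 2: a1=0.630, a2=4.152, a3=11.936, a4=4.200, a5=0.464, a0=21.382; τ=−ln(0.5208)/21.382=0.031 → t=0.034; u2·a0=0.3761·21.382=8.042; a1+a2=4.782 < 8.042 ≤ a1+…+a3=16.718 → R3 fires; R=3 Z=3 X=6 Q=7
Draw 3: a1=0.630, a2=3.114, a3=7.833, a4=3.150, a5=0.696, a0=15.423; τ=−ln(0.0680)/15.423=0.174 → t=0.208; u2·a0=0.6596·15.423=10.173; a1+a2=3.744 < 10.173 ≤ a1+…+a3=11.577 → R3 fires; R=2 Z=3 X=8 Q=6
Draw 4: a1=0.630, a2=2.076, a3=4.476, a4=2.100, a5=0.928, a0=10.210; τ=−ln(0.4915)/10.210=0.070 → t=0.278; u2·a0=0.0107·10.210=0.109 ≤ a1=0.630 → R1 fires; R=2 Z=4 X=8 Q=8
Draw 5: a1=0.840, a2=2.768, a3=5.968, a4=2.800, a5=0.928, a0=13.304; τ=−ln(0.3227)/13.304=0.085 → t=0.363; u2·a0=0.8954·13.304=11.912; a1+…+a3=9.576 < 11.912 ≤ a1+…+a4=12.376 → R4 fires; R=1 Z=5 X=10 Q=8
Draw 6: a1=1.050, a2=1.730, a3=2.984, a4=1.750, a5=1.160, a0=8.674; τ=−ln(0.0372)/8.674=0.379 → t=0.742; u2·a0=0.6287·8.674=5.453; a1+a2=2.780 < 5.453 ≤ a1+…+a3=5.764 → R3 fires; R=0 Z=5 X=12 Q=7
Draw 7: a1=1.050, a2=0.000, a3=0.000, a4=0.000, a5=1.392, a0=2.442; τ=−ln(0.0063)/2.442=2.075 → t=2.817; u2·a0=0.9647·2.442=2.356; a1+…+a4=1.050 < 2.356 ≤ a1+…+a5=2.442 → R5 fires; R=0 Z=5 X=12 Q=9
Draw 8: a1=1.050, a2=0.000, a3=0.000, a4=0.000, a5=1.392, a0=2.442; τ=−ln(0.8872)/2.442=0.049 → t=2.866; u2·a0=0.0884·2.442=0.216 ≤ a1=1.050 → R1 fires; R=0 Z=6 X=12 Q=11
Draw 9: a1=1.260, a2=0.000, a3=0.000, a4=0.000, a5=1.392, a0=2.652; τ=−ln(0.7594)/2.652=0.104 → t=2.970; u2·a0=0.0450·2.652=0.119 ≤ a1=1.260 → R1 fires; R=0 Z=7 X=12 Q=13
Draw 10: a1=1.470, a2=0.000, a3=0.000, a4=0.000, a5=1.392, a0=2.862; τ=−ln(0.8455)/2.862=0.059 → t=3.028; u2·a0=0.6961·2.862=1.992; a1+…+a4=1.470 < 1.992 ≤ a1+…+a5=2.862 → R5 fires; R=0 Z=7 X=12 Q=15
Draw 11: a1=1.470, a2=0.000, a3=0.000, a4=0.000, a5=1.392, a0=2.862; τ=−ln(0.3166)/2.862=0.402 → t=3.430; u2·a0=0.5389·2.862=1.542; a1+…+a4=1.470 < 1.542 ≤ a1+…+a5=2.862 → R5 fires; R=0 Z=7 X=12 Q=17
Draw 12: a1=1.470, a2=0.000, a3=0.000, a4=0.000, a5=1.392, a0=2.862; τ=−ln(0.9577)/2.862=0.015 → t=3.445; u2·a0=0.8673·2.862=2.482; a1+…+a4=1.470 < 2.482 ≤ a1+…+a5=2.862 → R5 fires; R=0 Z=7 X=12 Q=19
Draw 13: a1=1.470, a2=0.000, a3=0.000, a4=0.000, a5=1.392, a0=2.862; τ=−ln(0.8297)/2.862=0.065 → t=3.511 > T=3.48: stop.
Read off R at T=3.48: 0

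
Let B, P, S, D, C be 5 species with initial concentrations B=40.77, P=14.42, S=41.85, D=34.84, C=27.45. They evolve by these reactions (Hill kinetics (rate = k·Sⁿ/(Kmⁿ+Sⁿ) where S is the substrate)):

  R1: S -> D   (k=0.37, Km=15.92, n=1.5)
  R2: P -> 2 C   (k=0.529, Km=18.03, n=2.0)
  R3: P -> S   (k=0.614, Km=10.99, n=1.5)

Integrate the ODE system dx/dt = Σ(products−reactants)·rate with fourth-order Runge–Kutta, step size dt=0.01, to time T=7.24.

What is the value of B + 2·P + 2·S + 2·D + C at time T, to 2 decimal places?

Value at T = 250.44

Check how each reaction changes W = B + 2·P + 2·S + 2·D + C (weight of products minus weight of reactants):
R1: S -> D: (2·1) − (2·1) = 2 − 2 = 0
R2: P -> 2 C: (1·2) − (2·1) = 2 − 2 = 0
R3: P -> S: (2·1) − (2·1) = 2 − 2 = 0
Every reaction leaves W unchanged, so W is conserved and no simulation is needed: W(T) = W(0) = 40.77 + 2·14.42 + 2·41.85 + 2·34.84 + 27.45 = 250.44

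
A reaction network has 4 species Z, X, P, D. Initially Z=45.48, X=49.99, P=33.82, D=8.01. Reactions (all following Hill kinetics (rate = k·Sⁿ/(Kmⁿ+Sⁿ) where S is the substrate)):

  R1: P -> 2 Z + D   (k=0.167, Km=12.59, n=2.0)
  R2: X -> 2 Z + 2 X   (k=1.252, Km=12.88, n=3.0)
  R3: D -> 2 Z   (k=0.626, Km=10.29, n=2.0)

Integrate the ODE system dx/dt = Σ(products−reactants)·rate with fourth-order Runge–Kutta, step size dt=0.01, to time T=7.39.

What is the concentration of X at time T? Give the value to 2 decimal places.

X at T = 59.12

RK4 with dt=0.01: 739 steps to T=7.39. Trajectory (selected grid times):
t=0.00: Z=45.48 X=49.99 P=33.82 D=8.01
t=0.82: Z=48.13 X=51.00 P=33.70 D=7.94
t=1.64: Z=50.77 X=52.01 P=33.58 D=7.87
t=2.46: Z=53.41 X=53.02 P=33.46 D=7.80
t=3.28: Z=56.05 X=54.03 P=33.34 D=7.73
t=4.11: Z=58.71 X=55.06 P=33.22 D=7.67
t=4.93: Z=61.34 X=56.07 P=33.10 D=7.60
t=5.75: Z=63.97 X=57.09 P=32.98 D=7.54
t=6.57: Z=66.60 X=58.10 P=32.86 D=7.48
t=7.39: Z=69.22 X=59.12 P=32.74 D=7.43
Read off X at T=7.39: 59.12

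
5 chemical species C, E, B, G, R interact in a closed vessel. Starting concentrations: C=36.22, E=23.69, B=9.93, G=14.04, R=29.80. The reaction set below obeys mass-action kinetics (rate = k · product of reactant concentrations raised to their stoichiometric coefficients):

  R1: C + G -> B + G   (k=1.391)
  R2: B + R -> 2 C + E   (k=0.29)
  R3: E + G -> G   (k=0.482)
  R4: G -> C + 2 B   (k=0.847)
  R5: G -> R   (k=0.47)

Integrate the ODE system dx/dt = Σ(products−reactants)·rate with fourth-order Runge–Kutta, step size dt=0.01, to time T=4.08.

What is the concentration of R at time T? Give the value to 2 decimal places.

R at T = 0.00

RK4 with dt=0.01: 408 steps to T=4.08. Trajectory (selected grid times):
t=0.00: C=36.22 E=23.69 B=9.93 G=14.04 R=29.80
t=0.45: C=2.41 E=9.30 B=87.73 G=7.76 R=0.16
t=0.91: C=1.35 E=3.31 B=96.94 G=4.24 R=0.07
t=1.36: C=1.32 E=2.17 B=101.33 G=2.34 R=0.04
t=1.81: C=1.32 E=1.80 B=103.75 G=1.29 R=0.02
t=2.27: C=1.32 E=1.65 B=105.10 G=0.71 R=0.01
t=2.72: C=1.32 E=1.58 B=105.83 G=0.39 R=0.01
t=3.17: C=1.32 E=1.55 B=106.24 G=0.22 R=0.00
t=3.63: C=1.32 E=1.53 B=106.46 G=0.12 R=0.00
t=4.08: C=1.32 E=1.52 B=106.58 G=0.07 R=0.00
Read off R at T=4.08: 0.00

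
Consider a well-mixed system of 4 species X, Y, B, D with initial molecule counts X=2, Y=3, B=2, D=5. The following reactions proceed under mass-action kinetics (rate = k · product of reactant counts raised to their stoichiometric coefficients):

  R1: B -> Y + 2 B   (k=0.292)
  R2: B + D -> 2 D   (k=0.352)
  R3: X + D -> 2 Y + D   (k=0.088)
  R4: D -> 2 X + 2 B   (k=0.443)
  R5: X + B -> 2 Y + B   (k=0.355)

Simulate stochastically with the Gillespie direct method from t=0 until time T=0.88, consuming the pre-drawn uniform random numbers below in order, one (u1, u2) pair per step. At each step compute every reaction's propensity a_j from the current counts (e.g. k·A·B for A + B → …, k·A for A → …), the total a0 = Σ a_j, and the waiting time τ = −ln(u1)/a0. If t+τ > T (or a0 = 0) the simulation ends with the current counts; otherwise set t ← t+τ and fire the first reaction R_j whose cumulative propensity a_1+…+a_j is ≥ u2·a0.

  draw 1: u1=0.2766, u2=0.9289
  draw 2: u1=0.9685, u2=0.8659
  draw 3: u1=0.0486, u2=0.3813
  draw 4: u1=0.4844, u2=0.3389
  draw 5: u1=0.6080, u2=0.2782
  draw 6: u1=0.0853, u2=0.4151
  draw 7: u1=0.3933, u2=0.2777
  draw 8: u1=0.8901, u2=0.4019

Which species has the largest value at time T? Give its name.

Dominant species at T: D

t=0.000: X=2 Y=3 B=2 D=5
Draw 1: a1=0.584, a2=3.520, a3=0.880, a4=2.215, a5=1.420, a0=8.619; τ=−ln(0.2766)/8.619=0.149 → t=0.149; u2·a0=0.9289·8.619=8.006; a1+…+a4=7.199 < 8.006 ≤ a1+…+a5=8.619 → R5 fires; X=1 Y=5 B=2 D=5
Draw 2: a1=0.584, a2=3.520, a3=0.440, a4=2.215, a5=0.710, a0=7.469; τ=−ln(0.9685)/7.469=0.004 → t=0.153; u2·a0=0.8659·7.469=6.467; a1+…+a3=4.544 < 6.467 ≤ a1+…+a4=6.759 → R4 fires; X=3 Y=5 B=4 D=4
Draw 3: a1=1.168, a2=5.632, a3=1.056, a4=1.772, a5=4.260, a0=13.888; τ=−ln(0.0486)/13.888=0.218 → t=0.371; u2·a0=0.3813·13.888=5.295; a1=1.168 < 5.295 ≤ a1+a2=6.800 → R2 fires; X=3 Y=5 B=3 D=5
Draw 4: a1=0.876, a2=5.280, a3=1.320, a4=2.215, a5=3.195, a0=12.886; τ=−ln(0.4844)/12.886=0.056 → t=0.427; u2·a0=0.3389·12.886=4.367; a1=0.876 < 4.367 ≤ a1+a2=6.156 → R2 fires; X=3 Y=5 B=2 D=6
Draw 5: a1=0.584, a2=4.224, a3=1.584, a4=2.658, a5=2.130, a0=11.180; τ=−ln(0.6080)/11.180=0.045 → t=0.472; u2·a0=0.2782·11.180=3.110; a1=0.584 < 3.110 ≤ a1+a2=4.808 → R2 fires; X=3 Y=5 B=1 D=7
Draw 6: a1=0.292, a2=2.464, a3=1.848, a4=3.101, a5=1.065, a0=8.770; τ=−ln(0.0853)/8.770=0.281 → t=0.753; u2·a0=0.4151·8.770=3.640; a1+a2=2.756 < 3.640 ≤ a1+…+a3=4.604 → R3 fires; X=2 Y=7 B=1 D=7
Draw 7: a1=0.292, a2=2.464, a3=1.232, a4=3.101, a5=0.710, a0=7.799; τ=−ln(0.3933)/7.799=0.120 → t=0.872; u2·a0=0.2777·7.799=2.166; a1=0.292 < 2.166 ≤ a1+a2=2.756 → R2 fires; X=2 Y=7 B=0 D=8
Draw 8: a1=0.000, a2=0.000, a3=1.408, a4=3.544, a5=0.000, a0=4.952; τ=−ln(0.8901)/4.952=0.024 → t=0.896 > T=0.88: stop.
At T=0.88: X=2 Y=7 B=0 D=8; the largest is D.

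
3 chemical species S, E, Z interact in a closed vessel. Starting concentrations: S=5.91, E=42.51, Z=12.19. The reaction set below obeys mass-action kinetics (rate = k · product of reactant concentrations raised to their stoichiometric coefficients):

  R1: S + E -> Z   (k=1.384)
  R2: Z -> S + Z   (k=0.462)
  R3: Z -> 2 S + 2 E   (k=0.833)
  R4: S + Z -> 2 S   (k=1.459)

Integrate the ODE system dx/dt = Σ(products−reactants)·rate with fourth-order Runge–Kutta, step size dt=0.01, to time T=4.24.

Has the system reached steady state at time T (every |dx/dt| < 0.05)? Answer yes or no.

Steady state at T: yes

RK4 with dt=0.01: 424 steps to T=4.24. Trajectory (selected grid times):
t=0.00: S=5.91 E=42.51 Z=12.19
t=0.47: S=25.73 E=0.47 Z=1.46
t=0.94: S=27.25 E=0.00 Z=0.00
t=1.41: S=27.25 E=0.00 Z=0.00
t=1.88: S=27.25 E=0.00 Z=0.00
t=2.36: S=27.25 E=0.00 Z=0.00
t=2.83: S=27.25 E=0.00 Z=0.00
t=3.30: S=27.25 E=0.00 Z=0.00
t=3.77: S=27.25 E=0.00 Z=0.00
t=4.24: S=27.25 E=0.00 Z=0.00
Rates at T: R1=0.0000, R2=0.0000, R3=0.0000, R4=0.0000
dx/dt at T (Σ net stoichiometry × rate): S=+0.0000, E=-0.0000, Z=-0.0000
Largest |dx/dt| is |+0.0000| (S) < 0.05 → steady.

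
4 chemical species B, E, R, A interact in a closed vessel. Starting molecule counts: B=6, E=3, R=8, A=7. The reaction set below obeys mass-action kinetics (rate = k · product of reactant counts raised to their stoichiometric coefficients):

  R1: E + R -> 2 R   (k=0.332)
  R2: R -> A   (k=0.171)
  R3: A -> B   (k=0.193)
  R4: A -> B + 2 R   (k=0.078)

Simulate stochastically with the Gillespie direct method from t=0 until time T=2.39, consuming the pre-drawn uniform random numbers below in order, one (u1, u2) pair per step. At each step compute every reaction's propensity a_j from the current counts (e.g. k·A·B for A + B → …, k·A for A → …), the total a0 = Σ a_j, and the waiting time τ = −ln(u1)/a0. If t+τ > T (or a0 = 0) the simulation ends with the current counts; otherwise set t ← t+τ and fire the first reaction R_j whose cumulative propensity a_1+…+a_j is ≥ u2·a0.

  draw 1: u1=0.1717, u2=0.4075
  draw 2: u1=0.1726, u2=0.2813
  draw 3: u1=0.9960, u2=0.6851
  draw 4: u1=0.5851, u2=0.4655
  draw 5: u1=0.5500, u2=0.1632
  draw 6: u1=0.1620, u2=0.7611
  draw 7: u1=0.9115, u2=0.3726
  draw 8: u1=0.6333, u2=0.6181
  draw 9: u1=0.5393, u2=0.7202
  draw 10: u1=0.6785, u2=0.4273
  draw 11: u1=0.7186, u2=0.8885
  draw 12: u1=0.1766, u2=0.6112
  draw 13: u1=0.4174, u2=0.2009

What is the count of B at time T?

t=0.000: B=6 E=3 R=8 A=7
Draw 1: a1=7.968, a2=1.368, a3=1.351, a4=0.546, a0=11.233; τ=−ln(0.1717)/11.233=0.157 → t=0.157; u2·a0=0.4075·11.233=4.577 ≤ a1=7.968 → R1 fires; B=6 E=2 R=9 A=7
Draw 2: a1=5.976, a2=1.539, a3=1.351, a4=0.546, a0=9.412; τ=−ln(0.1726)/9.412=0.187 → t=0.344; u2·a0=0.2813·9.412=2.648 ≤ a1=5.976 → R1 fires; B=6 E=1 R=10 A=7
Draw 3: a1=3.320, a2=1.710, a3=1.351, a4=0.546, a0=6.927; τ=−ln(0.9960)/6.927=0.001 → t=0.344; u2·a0=0.6851·6.927=4.746; a1=3.320 < 4.746 ≤ a1+a2=5.030 → R2 fires; B=6 E=1 R=9 A=8
Draw 4: a1=2.988, a2=1.539, a3=1.544, a4=0.624, a0=6.695; τ=−ln(0.5851)/6.695=0.080 → t=0.424; u2·a0=0.4655·6.695=3.117; a1=2.988 < 3.117 ≤ a1+a2=4.527 → R2 fires; B=6 E=1 R=8 A=9
Draw 5: a1=2.656, a2=1.368, a3=1.737, a4=0.702, a0=6.463; τ=−ln(0.5500)/6.463=0.093 → t=0.517; u2·a0=0.1632·6.463=1.055 ≤ a1=2.656 → R1 fires; B=6 E=0 R=9 A=9
Draw 6: a1=0.000, a2=1.539, a3=1.737, a4=0.702, a0=3.978; τ=−ln(0.1620)/3.978=0.458 → t=0.974; u2·a0=0.7611·3.978=3.028; a1+a2=1.539 < 3.028 ≤ a1+…+a3=3.276 → R3 fires; B=7 E=0 R=9 A=8
Draw 7: a1=0.000, a2=1.539, a3=1.544, a4=0.624, a0=3.707; τ=−ln(0.9115)/3.707=0.025 → t=0.999; u2·a0=0.3726·3.707=1.381; a1=0.000 < 1.381 ≤ a1+a2=1.539 → R2 fires; B=7 E=0 R=8 A=9
Draw 8: a1=0.000, a2=1.368, a3=1.737, a4=0.702, a0=3.807; τ=−ln(0.6333)/3.807=0.120 → t=1.119; u2·a0=0.6181·3.807=2.353; a1+a2=1.368 < 2.353 ≤ a1+…+a3=3.105 → R3 fires; B=8 E=0 R=8 A=8
Draw 9: a1=0.000, a2=1.368, a3=1.544, a4=0.624, a0=3.536; τ=−ln(0.5393)/3.536=0.175 → t=1.294; u2·a0=0.7202·3.536=2.547; a1+a2=1.368 < 2.547 ≤ a1+…+a3=2.912 → R3 fires; B=9 E=0 R=8 A=7
Draw 10: a1=0.000, a2=1.368, a3=1.351, a4=0.546, a0=3.265; τ=−ln(0.6785)/3.265=0.119 → t=1.413; u2·a0=0.4273·3.265=1.395; a1+a2=1.368 < 1.395 ≤ a1+…+a3=2.719 → R3 fires; B=10 E=0 R=8 A=6
Draw 11: a1=0.000, a2=1.368, a3=1.158, a4=0.468, a0=2.994; τ=−ln(0.7186)/2.994=0.110 → t=1.523; u2·a0=0.8885·2.994=2.660; a1+…+a3=2.526 < 2.660 ≤ a1+…+a4=2.994 → R4 fires; B=11 E=0 R=10 A=5
Draw 12: a1=0.000, a2=1.710, a3=0.965, a4=0.390, a0=3.065; τ=−ln(0.1766)/3.065=0.566 → t=2.089; u2·a0=0.6112·3.065=1.873; a1+a2=1.710 < 1.873 ≤ a1+…+a3=2.675 → R3 fires; B=12 E=0 R=10 A=4
Draw 13: a1=0.000, a2=1.710, a3=0.772, a4=0.312, a0=2.794; τ=−ln(0.4174)/2.794=0.313 → t=2.401 > T=2.39: stop.
Read off B at T=2.39: 12

B at T = 12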